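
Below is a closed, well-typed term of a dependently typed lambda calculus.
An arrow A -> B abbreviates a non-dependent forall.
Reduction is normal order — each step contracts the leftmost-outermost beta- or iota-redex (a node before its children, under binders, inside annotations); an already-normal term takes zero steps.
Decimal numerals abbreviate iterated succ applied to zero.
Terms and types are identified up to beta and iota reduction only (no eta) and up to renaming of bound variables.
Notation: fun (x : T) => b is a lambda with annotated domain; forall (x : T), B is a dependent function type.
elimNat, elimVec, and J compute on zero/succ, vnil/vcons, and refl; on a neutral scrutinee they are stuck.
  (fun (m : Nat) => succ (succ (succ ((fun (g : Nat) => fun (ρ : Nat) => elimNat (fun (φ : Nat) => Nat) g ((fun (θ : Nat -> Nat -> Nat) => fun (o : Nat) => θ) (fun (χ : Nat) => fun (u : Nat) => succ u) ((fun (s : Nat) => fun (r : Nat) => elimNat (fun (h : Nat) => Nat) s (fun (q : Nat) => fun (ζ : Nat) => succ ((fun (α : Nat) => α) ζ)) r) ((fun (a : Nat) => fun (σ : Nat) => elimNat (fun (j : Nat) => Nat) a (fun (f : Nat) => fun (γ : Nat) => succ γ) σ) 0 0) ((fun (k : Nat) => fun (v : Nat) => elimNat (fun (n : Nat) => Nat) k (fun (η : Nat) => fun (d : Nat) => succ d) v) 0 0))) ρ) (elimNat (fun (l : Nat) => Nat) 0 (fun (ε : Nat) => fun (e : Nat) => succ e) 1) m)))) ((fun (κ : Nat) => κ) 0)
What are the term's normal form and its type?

resulting normal form:
  4
inferred type:
  Nat
observation: the leftmost-outermost redex is a beta-redex, and normalization takes 11 steps.


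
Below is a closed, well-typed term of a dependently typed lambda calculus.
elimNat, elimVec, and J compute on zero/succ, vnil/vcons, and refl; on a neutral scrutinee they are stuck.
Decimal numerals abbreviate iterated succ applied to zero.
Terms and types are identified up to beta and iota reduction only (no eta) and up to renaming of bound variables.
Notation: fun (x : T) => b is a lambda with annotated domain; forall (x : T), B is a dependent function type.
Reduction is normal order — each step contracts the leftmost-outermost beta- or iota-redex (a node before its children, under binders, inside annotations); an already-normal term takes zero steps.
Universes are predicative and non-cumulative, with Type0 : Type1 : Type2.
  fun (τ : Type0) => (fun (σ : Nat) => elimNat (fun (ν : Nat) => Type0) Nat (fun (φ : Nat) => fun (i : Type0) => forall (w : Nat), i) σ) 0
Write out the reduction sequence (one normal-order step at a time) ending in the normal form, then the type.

normal-order reduction sequence:
  fun (τ : Type0) => (fun (σ : Nat) => elimNat (fun (ν : Nat) => Type0) Nat (fun (φ : Nat) => fun (i : Type0) => forall (w : Nat), i) σ) 0
  ~> fun (τ : Type0) => elimNat (fun (σ : Nat) => Type0) Nat (fun (ν : Nat) => fun (φ : Type0) => forall (i : Nat), φ) 0
  ~> fun (τ : Type0) => Nat
inferred type:
  forall (τ : Type0), Type0


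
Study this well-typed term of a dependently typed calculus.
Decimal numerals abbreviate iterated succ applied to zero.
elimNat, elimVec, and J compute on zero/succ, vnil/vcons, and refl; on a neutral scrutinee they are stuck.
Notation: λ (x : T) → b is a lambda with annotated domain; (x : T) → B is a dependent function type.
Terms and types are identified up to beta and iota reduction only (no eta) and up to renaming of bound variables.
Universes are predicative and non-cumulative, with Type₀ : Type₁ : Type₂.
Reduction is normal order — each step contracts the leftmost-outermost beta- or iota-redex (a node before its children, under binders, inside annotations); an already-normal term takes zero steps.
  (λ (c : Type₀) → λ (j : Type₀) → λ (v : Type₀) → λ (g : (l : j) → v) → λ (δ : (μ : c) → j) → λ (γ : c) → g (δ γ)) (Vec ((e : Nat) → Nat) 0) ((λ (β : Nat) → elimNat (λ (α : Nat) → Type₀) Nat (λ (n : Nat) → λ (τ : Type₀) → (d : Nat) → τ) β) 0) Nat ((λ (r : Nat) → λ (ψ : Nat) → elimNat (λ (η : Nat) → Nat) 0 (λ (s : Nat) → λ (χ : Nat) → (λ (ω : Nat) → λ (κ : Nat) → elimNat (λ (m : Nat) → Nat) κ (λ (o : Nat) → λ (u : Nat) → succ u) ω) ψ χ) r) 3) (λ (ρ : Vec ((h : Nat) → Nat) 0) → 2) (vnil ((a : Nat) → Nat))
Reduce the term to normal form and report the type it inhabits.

reduced normal form:
  6
type:
  Nat


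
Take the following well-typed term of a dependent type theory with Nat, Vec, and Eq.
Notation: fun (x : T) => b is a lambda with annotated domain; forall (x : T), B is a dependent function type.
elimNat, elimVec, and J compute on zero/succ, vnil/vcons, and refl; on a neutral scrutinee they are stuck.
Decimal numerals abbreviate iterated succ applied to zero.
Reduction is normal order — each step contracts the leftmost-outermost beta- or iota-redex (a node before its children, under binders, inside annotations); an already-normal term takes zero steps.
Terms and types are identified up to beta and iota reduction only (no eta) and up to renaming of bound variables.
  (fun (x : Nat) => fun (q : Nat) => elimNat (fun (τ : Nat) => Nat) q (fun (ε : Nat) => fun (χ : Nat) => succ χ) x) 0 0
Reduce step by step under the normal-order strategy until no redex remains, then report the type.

normal-order reduction:
  (fun (x : Nat) => fun (q : Nat) => elimNat (fun (τ : Nat) => Nat) q (fun (ε : Nat) => fun (χ : Nat) => succ χ) x) 0 0
  ~> (fun (x : Nat) => elimNat (fun (q : Nat) => Nat) x (fun (τ : Nat) => fun (ε : Nat) => succ ε) 0) 0
  ~> elimNat (fun (x : Nat) => Nat) 0 (fun (q : Nat) => fun (τ : Nat) => succ τ) 0
  ~> 0
the term's type:
  Nat


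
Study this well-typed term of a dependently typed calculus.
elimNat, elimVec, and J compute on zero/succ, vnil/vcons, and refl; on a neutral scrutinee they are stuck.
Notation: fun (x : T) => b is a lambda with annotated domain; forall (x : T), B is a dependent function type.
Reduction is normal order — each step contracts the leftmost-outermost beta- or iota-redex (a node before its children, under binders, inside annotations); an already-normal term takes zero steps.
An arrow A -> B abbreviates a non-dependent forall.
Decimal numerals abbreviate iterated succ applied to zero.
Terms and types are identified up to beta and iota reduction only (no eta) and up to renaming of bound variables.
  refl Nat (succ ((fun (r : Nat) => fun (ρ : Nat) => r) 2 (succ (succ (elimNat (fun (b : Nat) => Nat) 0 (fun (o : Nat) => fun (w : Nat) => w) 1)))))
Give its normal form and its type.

reduced normal form:
  refl Nat 3
type:
  Eq Nat 3 3


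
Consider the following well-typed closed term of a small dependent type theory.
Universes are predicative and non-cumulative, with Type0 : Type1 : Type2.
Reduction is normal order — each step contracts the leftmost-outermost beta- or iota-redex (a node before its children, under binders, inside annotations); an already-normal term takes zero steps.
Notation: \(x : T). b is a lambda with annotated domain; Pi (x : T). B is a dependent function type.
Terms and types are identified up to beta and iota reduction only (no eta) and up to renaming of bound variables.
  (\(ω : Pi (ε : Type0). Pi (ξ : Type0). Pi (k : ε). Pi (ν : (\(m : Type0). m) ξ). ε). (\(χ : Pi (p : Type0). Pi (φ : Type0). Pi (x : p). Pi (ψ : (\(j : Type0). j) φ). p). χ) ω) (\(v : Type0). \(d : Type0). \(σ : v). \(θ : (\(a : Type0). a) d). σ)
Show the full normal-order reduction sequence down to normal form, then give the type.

normal-order reduction sequence:
  (\(ω : Pi (ε : Type0). Pi (ξ : Type0). Pi (k : ε). Pi (ν : (\(m : Type0). m) ξ). ε). (\(χ : Pi (p : Type0). Pi (φ : Type0). Pi (x : p). Pi (ψ : (\(j : Type0). j) φ). p). χ) ω) (\(v : Type0). \(d : Type0). \(σ : v). \(θ : (\(a : Type0). a) d). σ)
  ~> (\(ω : Pi (ε : Type0). Pi (ξ : Type0). Pi (k : ε). Pi (ν : (\(m : Type0). m) ξ). ε). ω) (\(χ : Type0). \(p : Type0). \(φ : χ). \(x : (\(ψ : Type0). ψ) p). φ)
  ~> \(ω : Type0). \(ε : Type0). \(ξ : ω). \(k : (\(ν : Type0). ν) ε). ξ
  ~> \(ω : Type0). \(ε : Type0). \(ξ : ω). \(k : ε). ξ
inferred type:
  Pi (ω : Type0). Pi (ε : Type0). Pi (ξ : ω). Pi (k : ε). ω


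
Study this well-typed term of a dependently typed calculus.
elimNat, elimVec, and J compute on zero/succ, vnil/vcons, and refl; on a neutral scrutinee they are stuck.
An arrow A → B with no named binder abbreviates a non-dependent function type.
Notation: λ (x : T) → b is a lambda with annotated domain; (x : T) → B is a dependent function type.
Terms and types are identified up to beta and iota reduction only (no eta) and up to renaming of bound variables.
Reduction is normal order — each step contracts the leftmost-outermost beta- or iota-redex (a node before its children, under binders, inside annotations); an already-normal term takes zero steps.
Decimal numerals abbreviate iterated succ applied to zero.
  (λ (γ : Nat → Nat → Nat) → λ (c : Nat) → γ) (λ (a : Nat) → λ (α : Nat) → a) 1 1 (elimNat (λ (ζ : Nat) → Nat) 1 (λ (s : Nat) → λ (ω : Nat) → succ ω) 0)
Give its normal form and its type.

reduced normal form:
  1
type:
  Nat
observation: the term reaches its normal form after 4 normal-order steps.


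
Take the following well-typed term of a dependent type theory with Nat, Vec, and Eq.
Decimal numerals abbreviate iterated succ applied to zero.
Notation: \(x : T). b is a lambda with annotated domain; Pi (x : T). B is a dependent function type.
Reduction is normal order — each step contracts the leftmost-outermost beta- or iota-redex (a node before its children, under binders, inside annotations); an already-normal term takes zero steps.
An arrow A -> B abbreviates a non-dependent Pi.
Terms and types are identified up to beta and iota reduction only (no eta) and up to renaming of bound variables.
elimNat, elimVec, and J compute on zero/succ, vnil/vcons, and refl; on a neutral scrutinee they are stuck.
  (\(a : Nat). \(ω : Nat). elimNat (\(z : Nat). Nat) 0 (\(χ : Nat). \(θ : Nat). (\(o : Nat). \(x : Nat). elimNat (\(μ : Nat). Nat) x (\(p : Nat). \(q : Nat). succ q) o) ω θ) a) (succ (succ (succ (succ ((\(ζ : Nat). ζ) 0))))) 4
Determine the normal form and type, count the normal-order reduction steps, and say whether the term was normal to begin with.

normal form:
  16
inferred type:
  Nat
normal-order step count: 91
term was already normal: no
first contracted redex: a beta-redex


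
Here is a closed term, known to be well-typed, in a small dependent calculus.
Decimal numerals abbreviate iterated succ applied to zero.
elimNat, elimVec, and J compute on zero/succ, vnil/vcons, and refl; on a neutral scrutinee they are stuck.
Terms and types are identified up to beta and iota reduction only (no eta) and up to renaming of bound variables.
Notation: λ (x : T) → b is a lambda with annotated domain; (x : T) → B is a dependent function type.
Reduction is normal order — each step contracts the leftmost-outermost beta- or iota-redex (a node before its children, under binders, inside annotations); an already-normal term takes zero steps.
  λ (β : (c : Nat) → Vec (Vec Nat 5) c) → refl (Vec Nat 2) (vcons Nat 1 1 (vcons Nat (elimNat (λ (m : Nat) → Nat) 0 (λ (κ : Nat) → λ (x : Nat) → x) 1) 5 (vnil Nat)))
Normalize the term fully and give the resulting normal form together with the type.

normal form:
  λ (β : (c : Nat) → Vec (Vec Nat 5) c) → refl (Vec Nat 2) (vcons Nat 1 1 (vcons Nat 0 5 (vnil Nat)))
the term's type:
  (β : (c : Nat) → Vec (Vec Nat 5) c) → Eq (Vec Nat 2) (vcons Nat 1 1 (vcons Nat 0 5 (vnil Nat))) (vcons Nat 1 1 (vcons Nat 0 5 (vnil Nat)))


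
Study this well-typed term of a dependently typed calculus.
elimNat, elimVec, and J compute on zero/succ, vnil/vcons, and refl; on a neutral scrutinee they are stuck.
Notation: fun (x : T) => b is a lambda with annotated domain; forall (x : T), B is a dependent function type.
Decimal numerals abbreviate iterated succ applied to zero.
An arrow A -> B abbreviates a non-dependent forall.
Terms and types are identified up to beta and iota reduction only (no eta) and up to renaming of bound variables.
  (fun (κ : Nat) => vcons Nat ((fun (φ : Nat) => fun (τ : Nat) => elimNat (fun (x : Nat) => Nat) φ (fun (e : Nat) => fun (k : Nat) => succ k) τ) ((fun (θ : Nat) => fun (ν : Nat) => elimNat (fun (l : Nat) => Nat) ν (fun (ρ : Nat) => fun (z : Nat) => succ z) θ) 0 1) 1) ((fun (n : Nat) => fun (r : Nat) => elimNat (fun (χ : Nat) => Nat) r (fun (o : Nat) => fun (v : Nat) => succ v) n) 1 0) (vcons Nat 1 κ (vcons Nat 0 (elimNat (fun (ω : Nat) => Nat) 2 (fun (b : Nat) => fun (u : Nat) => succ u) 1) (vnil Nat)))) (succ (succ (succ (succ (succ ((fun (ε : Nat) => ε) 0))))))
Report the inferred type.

the term's type:
  Vec Nat 3


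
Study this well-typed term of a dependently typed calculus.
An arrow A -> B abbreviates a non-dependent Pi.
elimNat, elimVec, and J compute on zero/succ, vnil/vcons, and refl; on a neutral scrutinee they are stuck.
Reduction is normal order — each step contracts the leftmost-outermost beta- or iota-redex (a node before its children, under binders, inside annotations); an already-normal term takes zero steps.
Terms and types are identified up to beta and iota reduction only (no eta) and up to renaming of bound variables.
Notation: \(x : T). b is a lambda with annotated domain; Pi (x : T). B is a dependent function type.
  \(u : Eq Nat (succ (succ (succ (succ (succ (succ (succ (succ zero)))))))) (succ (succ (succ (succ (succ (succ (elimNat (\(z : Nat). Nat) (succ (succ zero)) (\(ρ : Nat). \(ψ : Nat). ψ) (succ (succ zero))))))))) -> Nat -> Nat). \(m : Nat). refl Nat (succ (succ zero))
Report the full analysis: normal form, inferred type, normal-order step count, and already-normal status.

resulting normal form:
  \(u : Eq Nat (succ (succ (succ (succ (succ (succ (succ (succ zero)))))))) (succ (succ (succ (succ (succ (succ (succ (succ zero)))))))) -> Nat -> Nat). \(z : Nat). refl Nat (succ (succ zero))
inferred type:
  (Eq Nat (succ (succ (succ (succ (succ (succ (succ (succ zero)))))))) (succ (succ (succ (succ (succ (succ (succ (succ zero)))))))) -> Nat -> Nat) -> Nat -> Eq Nat (succ (succ zero)) (succ (succ zero))
steps to reach normal form (normal order): 7
started in normal form: no
first contracted redex: an elimNat iota-redex


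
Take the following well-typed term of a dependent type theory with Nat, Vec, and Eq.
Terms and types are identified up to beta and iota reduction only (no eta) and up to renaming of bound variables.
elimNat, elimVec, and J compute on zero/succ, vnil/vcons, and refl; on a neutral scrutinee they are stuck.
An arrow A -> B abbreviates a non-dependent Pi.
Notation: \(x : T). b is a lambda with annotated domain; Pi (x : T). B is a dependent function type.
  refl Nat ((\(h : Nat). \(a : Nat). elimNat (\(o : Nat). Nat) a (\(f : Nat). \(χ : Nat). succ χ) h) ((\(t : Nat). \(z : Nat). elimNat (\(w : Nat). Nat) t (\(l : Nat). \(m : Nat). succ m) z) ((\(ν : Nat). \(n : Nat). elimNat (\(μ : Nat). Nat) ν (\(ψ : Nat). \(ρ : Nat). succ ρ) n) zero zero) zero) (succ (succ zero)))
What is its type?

the term's type:
  Eq Nat (succ (succ zero)) (succ (succ zero))


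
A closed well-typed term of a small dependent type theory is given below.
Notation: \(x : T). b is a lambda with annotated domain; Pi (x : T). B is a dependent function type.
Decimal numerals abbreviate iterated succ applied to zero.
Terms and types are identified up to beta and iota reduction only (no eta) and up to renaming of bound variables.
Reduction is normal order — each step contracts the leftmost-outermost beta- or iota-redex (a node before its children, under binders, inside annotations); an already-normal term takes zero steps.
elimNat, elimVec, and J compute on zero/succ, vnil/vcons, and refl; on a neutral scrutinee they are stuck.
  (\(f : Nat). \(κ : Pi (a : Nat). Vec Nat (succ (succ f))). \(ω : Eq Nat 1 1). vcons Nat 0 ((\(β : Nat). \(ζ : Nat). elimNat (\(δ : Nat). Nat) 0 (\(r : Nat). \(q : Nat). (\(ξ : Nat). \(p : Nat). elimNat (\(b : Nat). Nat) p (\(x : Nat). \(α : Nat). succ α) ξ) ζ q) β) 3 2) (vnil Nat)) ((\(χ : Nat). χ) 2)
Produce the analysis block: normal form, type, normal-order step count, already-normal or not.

reduced normal form:
  \(f : Pi (κ : Nat). Vec Nat 4). \(a : Eq Nat 1 1). vcons Nat 0 6 (vnil Nat)
type:
  Pi (f : Pi (κ : Nat). Vec Nat 4). Pi (a : Eq Nat 1 1). Vec Nat 1
reduction steps (normal order): 41
started in normal form: no
first contracted redex: a beta-redex


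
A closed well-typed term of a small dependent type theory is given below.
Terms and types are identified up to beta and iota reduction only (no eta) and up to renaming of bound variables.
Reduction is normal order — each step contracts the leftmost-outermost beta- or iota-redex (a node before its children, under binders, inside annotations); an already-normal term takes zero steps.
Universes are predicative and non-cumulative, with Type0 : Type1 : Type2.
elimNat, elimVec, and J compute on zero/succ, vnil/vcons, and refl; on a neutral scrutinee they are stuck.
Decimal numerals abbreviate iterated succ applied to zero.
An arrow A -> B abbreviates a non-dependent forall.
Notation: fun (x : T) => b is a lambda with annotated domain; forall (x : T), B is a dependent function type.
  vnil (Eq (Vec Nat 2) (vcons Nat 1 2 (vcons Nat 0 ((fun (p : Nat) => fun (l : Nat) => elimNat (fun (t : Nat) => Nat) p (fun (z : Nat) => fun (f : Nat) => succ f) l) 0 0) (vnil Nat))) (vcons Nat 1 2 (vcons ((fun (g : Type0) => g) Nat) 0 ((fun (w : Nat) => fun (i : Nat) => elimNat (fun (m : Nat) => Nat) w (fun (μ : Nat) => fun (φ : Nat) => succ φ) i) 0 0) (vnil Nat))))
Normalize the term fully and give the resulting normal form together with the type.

normal form:
  vnil (Eq (Vec Nat 2) (vcons Nat 1 2 (vcons Nat 0 0 (vnil Nat))) (vcons Nat 1 2 (vcons Nat 0 0 (vnil Nat))))
inferred type:
  Vec (Eq (Vec Nat 2) (vcons Nat 1 2 (vcons Nat 0 0 (vnil Nat))) (vcons Nat 1 2 (vcons Nat 0 0 (vnil Nat)))) 0
observation: the term reaches its normal form after 7 normal-order steps.


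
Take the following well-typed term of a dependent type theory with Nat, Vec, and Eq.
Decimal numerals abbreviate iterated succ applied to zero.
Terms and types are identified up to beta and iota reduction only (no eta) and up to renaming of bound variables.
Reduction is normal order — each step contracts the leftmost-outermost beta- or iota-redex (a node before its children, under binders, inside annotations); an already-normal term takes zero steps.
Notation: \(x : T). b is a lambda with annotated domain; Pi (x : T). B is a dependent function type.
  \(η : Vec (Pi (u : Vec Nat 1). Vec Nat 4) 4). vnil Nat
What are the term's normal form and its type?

reduced normal form:
  \(η : Vec (Pi (u : Vec Nat 1). Vec Nat 4) 4). vnil Nat
type:
  Pi (η : Vec (Pi (u : Vec Nat 1). Vec Nat 4) 4). Vec Nat 0


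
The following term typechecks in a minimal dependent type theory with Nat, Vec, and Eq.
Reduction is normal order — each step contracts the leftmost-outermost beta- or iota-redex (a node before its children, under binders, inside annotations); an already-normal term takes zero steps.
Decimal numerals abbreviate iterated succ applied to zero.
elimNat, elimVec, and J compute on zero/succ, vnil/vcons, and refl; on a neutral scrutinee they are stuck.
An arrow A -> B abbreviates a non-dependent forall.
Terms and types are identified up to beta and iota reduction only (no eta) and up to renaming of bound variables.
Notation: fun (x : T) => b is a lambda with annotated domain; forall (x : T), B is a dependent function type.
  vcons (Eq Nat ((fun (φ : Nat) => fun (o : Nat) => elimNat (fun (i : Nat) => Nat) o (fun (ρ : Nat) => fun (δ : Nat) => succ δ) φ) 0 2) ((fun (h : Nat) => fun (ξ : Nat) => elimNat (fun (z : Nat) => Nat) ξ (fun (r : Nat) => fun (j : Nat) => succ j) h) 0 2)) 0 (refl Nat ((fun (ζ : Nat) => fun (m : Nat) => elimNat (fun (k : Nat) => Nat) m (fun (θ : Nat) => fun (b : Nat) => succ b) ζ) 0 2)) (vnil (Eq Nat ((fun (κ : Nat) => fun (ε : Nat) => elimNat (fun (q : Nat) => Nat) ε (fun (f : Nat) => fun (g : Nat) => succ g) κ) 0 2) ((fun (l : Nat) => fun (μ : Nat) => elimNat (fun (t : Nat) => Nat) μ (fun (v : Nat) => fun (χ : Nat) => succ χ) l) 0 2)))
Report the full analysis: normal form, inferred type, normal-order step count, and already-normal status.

normal form:
  vcons (Eq Nat 2 2) 0 (refl Nat 2) (vnil (Eq Nat 2 2))
type:
  Vec (Eq Nat 2 2) 1
steps to reach normal form (normal order): 15
term was already normal: no
first contracted redex: a beta-redex


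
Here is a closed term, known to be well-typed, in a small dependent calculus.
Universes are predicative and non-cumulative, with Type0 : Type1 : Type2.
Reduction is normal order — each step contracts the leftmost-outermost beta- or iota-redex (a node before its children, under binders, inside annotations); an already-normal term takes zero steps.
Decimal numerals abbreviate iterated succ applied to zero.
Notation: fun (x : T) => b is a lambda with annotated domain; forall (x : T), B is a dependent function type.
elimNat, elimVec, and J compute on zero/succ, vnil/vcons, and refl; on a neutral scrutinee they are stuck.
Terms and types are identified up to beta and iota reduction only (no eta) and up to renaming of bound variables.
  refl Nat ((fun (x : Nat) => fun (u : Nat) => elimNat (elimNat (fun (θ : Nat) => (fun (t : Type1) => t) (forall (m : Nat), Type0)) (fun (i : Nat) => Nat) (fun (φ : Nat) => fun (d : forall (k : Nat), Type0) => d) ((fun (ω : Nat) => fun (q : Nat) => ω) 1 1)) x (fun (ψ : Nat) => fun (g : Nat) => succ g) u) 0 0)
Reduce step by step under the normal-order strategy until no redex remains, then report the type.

reduction (normal order):
  refl Nat ((fun (x : Nat) => fun (u : Nat) => elimNat (elimNat (fun (θ : Nat) => (fun (t : Type1) => t) (forall (m : Nat), Type0)) (fun (i : Nat) => Nat) (fun (φ : Nat) => fun (d : forall (k : Nat), Type0) => d) ((fun (ω : Nat) => fun (q : Nat) => ω) 1 1)) x (fun (ψ : Nat) => fun (g : Nat) => succ g) u) 0 0)
  ~> refl Nat ((fun (x : Nat) => elimNat (elimNat (fun (u : Nat) => (fun (θ : Type1) => θ) (forall (t : Nat), Type0)) (fun (m : Nat) => Nat) (fun (i : Nat) => fun (φ : forall (d : Nat), Type0) => φ) ((fun (k : Nat) => fun (ω : Nat) => k) 1 1)) 0 (fun (q : Nat) => fun (ψ : Nat) => succ ψ) x) 0)
  ~> refl Nat (elimNat (elimNat (fun (x : Nat) => (fun (u : Type1) => u) (forall (θ : Nat), Type0)) (fun (t : Nat) => Nat) (fun (m : Nat) => fun (i : forall (φ : Nat), Type0) => i) ((fun (d : Nat) => fun (k : Nat) => d) 1 1)) 0 (fun (ω : Nat) => fun (q : Nat) => succ q) 0)
  ~> refl Nat 0
inferred type:
  Eq Nat 0 0


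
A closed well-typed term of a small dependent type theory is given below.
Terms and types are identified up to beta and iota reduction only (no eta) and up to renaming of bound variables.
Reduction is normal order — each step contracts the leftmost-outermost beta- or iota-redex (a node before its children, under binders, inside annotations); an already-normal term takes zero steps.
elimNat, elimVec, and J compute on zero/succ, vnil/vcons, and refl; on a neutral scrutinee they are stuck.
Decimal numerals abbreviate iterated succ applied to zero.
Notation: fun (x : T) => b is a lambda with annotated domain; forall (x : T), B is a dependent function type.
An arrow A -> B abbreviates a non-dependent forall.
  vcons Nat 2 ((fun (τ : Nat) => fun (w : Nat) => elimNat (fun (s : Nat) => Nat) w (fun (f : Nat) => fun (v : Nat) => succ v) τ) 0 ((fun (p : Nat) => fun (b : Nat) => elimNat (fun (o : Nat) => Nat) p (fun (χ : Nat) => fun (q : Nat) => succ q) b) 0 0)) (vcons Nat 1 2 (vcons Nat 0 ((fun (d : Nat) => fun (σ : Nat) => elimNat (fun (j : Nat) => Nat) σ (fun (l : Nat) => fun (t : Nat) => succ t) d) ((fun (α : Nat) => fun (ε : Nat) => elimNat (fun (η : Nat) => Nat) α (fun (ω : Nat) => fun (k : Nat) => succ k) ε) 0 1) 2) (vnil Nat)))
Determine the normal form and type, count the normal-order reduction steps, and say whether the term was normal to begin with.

normal form:
  vcons Nat 2 0 (vcons Nat 1 2 (vcons Nat 0 3 (vnil Nat)))
inferred type:
  Vec Nat 3
steps to reach normal form (normal order): 18
term was already normal: no
first contracted redex: a beta-redex


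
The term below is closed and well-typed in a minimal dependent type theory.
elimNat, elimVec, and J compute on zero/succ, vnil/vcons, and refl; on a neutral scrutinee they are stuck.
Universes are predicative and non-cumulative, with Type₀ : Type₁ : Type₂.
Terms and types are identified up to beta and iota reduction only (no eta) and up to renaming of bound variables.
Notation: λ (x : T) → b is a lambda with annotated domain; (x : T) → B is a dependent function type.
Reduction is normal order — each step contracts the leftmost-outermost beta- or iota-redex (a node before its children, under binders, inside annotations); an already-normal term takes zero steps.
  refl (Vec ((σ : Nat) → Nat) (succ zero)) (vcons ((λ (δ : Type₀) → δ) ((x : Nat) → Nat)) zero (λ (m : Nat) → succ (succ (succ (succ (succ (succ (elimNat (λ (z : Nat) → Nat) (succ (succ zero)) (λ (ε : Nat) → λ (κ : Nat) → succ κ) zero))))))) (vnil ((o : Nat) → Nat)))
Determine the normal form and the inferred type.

reduced normal form:
  refl (Vec ((σ : Nat) → Nat) (succ zero)) (vcons ((δ : Nat) → Nat) zero (λ (x : Nat) → succ (succ (succ (succ (succ (succ (succ (succ zero)))))))) (vnil ((m : Nat) → Nat)))
inferred type:
  Eq (Vec ((σ : Nat) → Nat) (succ zero)) (vcons ((δ : Nat) → Nat) zero (λ (x : Nat) → succ (succ (succ (succ (succ (succ (succ (succ zero)))))))) (vnil ((m : Nat) → Nat))) (vcons ((z : Nat) → Nat) zero (λ (ε : Nat) → succ (succ (succ (succ (succ (succ (succ (succ zero)))))))) (vnil ((κ : Nat) → Nat)))
observation: normalization takes exactly 2 steps under the normal-order strategy.


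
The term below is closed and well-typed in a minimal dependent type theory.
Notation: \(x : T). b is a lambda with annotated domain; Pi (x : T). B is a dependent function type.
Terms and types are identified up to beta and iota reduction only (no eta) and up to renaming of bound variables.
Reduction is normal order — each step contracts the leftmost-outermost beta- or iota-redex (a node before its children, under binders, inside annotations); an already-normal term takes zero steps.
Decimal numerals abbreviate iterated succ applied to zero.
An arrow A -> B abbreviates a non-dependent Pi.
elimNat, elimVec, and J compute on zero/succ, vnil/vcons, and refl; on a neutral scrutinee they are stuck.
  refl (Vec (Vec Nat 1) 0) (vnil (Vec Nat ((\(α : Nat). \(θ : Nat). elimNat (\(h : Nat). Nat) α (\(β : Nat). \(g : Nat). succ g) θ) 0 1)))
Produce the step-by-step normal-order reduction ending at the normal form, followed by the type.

reduction (normal order):
  refl (Vec (Vec Nat 1) 0) (vnil (Vec Nat ((\(α : Nat). \(θ : Nat). elimNat (\(h : Nat). Nat) α (\(β : Nat). \(g : Nat). succ g) θ) 0 1)))
  ~> refl (Vec (Vec Nat 1) 0) (vnil (Vec Nat ((\(α : Nat). elimNat (\(θ : Nat). Nat) 0 (\(h : Nat). \(β : Nat). succ β) α) 1)))
  ~> refl (Vec (Vec Nat 1) 0) (vnil (Vec Nat (elimNat (\(α : Nat). Nat) 0 (\(θ : Nat). \(h : Nat). succ h) 1)))
  ~> refl (Vec (Vec Nat 1) 0) (vnil (Vec Nat ((\(α : Nat). \(θ : Nat). succ θ) 0 (elimNat (\(h : Nat). Nat) 0 (\(β : Nat). \(g : Nat). succ g) 0))))
  ~> refl (Vec (Vec Nat 1) 0) (vnil (Vec Nat ((\(α : Nat). succ α) (elimNat (\(θ : Nat). Nat) 0 (\(h : Nat). \(β : Nat). succ β) 0))))
  ~> refl (Vec (Vec Nat 1) 0) (vnil (Vec Nat (succ (elimNat (\(α : Nat). Nat) 0 (\(θ : Nat). \(h : Nat). succ h) 0))))
  ~> refl (Vec (Vec Nat 1) 0) (vnil (Vec Nat 1))
the term's type:
  Eq (Vec (Vec Nat 1) 0) (vnil (Vec Nat 1)) (vnil (Vec Nat 1))


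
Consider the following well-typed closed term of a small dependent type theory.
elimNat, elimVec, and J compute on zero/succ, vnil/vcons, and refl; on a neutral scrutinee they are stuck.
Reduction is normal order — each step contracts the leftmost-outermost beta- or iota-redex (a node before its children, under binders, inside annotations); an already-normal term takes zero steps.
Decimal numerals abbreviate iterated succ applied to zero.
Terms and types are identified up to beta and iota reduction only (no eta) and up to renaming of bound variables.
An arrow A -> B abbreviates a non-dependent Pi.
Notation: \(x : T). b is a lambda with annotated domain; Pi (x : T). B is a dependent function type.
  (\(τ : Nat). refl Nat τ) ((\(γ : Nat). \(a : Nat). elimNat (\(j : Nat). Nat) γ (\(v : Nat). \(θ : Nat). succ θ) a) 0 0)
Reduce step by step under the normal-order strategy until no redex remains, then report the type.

reduction (normal order):
  (\(τ : Nat). refl Nat τ) ((\(γ : Nat). \(a : Nat). elimNat (\(j : Nat). Nat) γ (\(v : Nat). \(θ : Nat). succ θ) a) 0 0)
  ~> refl Nat ((\(τ : Nat). \(γ : Nat). elimNat (\(a : Nat). Nat) τ (\(j : Nat). \(v : Nat). succ v) γ) 0 0)
  ~> refl Nat ((\(τ : Nat). elimNat (\(γ : Nat). Nat) 0 (\(a : Nat). \(j : Nat). succ j) τ) 0)
  ~> refl Nat (elimNat (\(τ : Nat). Nat) 0 (\(γ : Nat). \(a : Nat). succ a) 0)
  ~> refl Nat 0
the term's type:
  Eq Nat 0 0


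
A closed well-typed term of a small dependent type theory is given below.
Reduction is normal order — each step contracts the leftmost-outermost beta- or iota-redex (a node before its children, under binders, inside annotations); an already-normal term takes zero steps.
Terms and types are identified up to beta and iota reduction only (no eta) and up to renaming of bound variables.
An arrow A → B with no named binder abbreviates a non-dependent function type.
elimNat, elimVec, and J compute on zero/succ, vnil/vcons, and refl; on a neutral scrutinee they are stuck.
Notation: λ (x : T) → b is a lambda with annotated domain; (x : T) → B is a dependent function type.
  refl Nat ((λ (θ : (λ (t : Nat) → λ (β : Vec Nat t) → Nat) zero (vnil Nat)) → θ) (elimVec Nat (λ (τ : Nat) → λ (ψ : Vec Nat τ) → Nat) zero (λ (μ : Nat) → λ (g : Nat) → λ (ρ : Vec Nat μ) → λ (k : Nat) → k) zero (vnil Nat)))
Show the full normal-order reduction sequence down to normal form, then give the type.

normal-order reduction:
  refl Nat ((λ (θ : (λ (t : Nat) → λ (β : Vec Nat t) → Nat) zero (vnil Nat)) → θ) (elimVec Nat (λ (τ : Nat) → λ (ψ : Vec Nat τ) → Nat) zero (λ (μ : Nat) → λ (g : Nat) → λ (ρ : Vec Nat μ) → λ (k : Nat) → k) zero (vnil Nat)))
  ~> refl Nat (elimVec Nat (λ (θ : Nat) → λ (t : Vec Nat θ) → Nat) zero (λ (β : Nat) → λ (τ : Nat) → λ (ψ : Vec Nat β) → λ (μ : Nat) → μ) zero (vnil Nat))
  ~> refl Nat zero
type:
  Eq Nat zero zero


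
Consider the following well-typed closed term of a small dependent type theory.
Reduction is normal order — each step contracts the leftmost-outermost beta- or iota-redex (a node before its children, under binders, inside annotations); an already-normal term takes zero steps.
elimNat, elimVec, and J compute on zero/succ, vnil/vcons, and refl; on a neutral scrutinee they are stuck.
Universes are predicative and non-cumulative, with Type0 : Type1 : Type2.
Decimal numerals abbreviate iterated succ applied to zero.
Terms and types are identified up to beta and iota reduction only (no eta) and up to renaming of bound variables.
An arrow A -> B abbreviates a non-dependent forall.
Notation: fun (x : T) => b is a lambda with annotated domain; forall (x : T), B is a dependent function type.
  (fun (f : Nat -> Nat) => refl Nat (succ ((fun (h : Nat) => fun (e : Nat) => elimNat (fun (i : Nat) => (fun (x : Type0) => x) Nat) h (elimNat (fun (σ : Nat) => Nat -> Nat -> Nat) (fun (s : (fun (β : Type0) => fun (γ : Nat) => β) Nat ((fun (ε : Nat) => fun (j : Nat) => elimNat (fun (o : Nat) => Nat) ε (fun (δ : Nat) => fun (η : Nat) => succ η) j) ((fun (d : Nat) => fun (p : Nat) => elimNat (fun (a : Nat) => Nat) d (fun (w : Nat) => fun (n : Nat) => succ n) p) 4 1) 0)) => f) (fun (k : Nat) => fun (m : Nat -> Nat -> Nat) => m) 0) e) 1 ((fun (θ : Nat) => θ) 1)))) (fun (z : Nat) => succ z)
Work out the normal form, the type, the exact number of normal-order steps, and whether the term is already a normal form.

reduced normal form:
  refl Nat 3
the term's type:
  Eq Nat 3 3
reduction steps (normal order): 12
started in normal form: no
first redex: a beta-redex


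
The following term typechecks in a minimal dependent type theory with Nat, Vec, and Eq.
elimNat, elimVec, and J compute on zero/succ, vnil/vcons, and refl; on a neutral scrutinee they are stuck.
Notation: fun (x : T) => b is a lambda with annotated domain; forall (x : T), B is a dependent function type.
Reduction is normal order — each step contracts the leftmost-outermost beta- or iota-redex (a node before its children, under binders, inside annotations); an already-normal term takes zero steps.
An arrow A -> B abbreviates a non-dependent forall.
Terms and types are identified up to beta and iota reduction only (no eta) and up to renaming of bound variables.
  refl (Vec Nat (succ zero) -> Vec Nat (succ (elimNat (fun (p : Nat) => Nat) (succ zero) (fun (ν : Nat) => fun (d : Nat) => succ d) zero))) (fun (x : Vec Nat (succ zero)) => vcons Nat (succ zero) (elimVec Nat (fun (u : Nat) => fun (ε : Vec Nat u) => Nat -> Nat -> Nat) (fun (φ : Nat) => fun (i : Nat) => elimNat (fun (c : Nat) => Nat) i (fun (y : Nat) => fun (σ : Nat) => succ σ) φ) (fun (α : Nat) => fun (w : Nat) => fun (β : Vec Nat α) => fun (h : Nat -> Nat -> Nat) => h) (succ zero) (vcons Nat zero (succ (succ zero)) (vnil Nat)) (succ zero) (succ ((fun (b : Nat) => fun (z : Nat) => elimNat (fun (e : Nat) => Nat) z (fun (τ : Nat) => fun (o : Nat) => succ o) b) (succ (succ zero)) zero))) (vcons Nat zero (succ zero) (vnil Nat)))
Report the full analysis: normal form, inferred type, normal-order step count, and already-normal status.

normal form:
  refl (Vec Nat (succ zero) -> Vec Nat (succ (succ zero))) (fun (p : Vec Nat (succ zero)) => vcons Nat (succ zero) (succ (succ (succ (succ zero)))) (vcons Nat zero (succ zero) (vnil Nat)))
inferred type:
  Eq (Vec Nat (succ zero) -> Vec Nat (succ (succ zero))) (fun (p : Vec Nat (succ zero)) => vcons Nat (succ zero) (succ (succ (succ (succ zero)))) (vcons Nat zero (succ zero) (vnil Nat))) (fun (ν : Vec Nat (succ zero)) => vcons Nat (succ zero) (succ (succ (succ (succ zero)))) (vcons Nat zero (succ zero) (vnil Nat)))
reduction steps (normal order): 22
term was already normal: no
first contracted redex: an elimNat iota-redex


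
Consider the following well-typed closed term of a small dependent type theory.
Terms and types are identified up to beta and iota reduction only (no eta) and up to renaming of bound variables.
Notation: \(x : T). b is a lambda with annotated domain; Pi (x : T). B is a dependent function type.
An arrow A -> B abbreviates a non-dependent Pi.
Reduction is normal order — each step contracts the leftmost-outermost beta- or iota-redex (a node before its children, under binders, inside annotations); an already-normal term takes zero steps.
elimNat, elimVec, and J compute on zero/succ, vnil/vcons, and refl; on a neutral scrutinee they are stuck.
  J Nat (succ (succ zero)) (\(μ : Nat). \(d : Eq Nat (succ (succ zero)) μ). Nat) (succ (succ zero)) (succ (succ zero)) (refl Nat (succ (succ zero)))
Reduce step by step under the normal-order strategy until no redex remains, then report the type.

normal-order reduction sequence:
  J Nat (succ (succ zero)) (\(μ : Nat). \(d : Eq Nat (succ (succ zero)) μ). Nat) (succ (succ zero)) (succ (succ zero)) (refl Nat (succ (succ zero)))
  ~> succ (succ zero)
type:
  Nat


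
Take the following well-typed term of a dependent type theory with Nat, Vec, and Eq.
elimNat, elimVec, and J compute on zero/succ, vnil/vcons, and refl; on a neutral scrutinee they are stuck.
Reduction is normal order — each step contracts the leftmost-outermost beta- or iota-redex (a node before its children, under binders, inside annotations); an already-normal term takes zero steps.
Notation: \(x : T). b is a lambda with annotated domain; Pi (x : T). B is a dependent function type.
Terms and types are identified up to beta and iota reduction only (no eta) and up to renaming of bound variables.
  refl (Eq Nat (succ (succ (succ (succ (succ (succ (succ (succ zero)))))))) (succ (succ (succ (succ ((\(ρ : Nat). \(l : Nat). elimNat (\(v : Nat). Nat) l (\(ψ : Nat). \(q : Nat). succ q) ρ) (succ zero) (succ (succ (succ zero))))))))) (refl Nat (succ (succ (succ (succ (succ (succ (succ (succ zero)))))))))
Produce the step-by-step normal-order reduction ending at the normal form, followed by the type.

reduction (normal order):
  refl (Eq Nat (succ (succ (succ (succ (succ (succ (succ (succ zero)))))))) (succ (succ (succ (succ ((\(ρ : Nat). \(l : Nat). elimNat (\(v : Nat). Nat) l (\(ψ : Nat). \(q : Nat). succ q) ρ) (succ zero) (succ (succ (succ zero))))))))) (refl Nat (succ (succ (succ (succ (succ (succ (succ (succ zero)))))))))
  ~> refl (Eq Nat (succ (succ (succ (succ (succ (succ (succ (succ zero)))))))) (succ (succ (succ (succ ((\(ρ : Nat). elimNat (\(l : Nat). Nat) ρ (\(v : Nat). \(ψ : Nat). succ ψ) (succ zero)) (succ (succ (succ zero))))))))) (refl Nat (succ (succ (succ (succ (succ (succ (succ (succ zero)))))))))
  ~> refl (Eq Nat (succ (succ (succ (succ (succ (succ (succ (succ zero)))))))) (succ (succ (succ (succ (elimNat (\(ρ : Nat). Nat) (succ (succ (succ zero))) (\(l : Nat). \(v : Nat). succ v) (succ zero))))))) (refl Nat (succ (succ (succ (succ (succ (succ (succ (succ zero)))))))))
  ~> refl (Eq Nat (succ (succ (succ (succ (succ (succ (succ (succ zero)))))))) (succ (succ (succ (succ ((\(ρ : Nat). \(l : Nat). succ l) zero (elimNat (\(v : Nat). Nat) (succ (succ (succ zero))) (\(ψ : Nat). \(q : Nat). succ q) zero))))))) (refl Nat (succ (succ (succ (succ (succ (succ (succ (succ zero)))))))))
  ~> refl (Eq Nat (succ (succ (succ (succ (succ (succ (succ (succ zero)))))))) (succ (succ (succ (succ ((\(ρ : Nat). succ ρ) (elimNat (\(l : Nat). Nat) (succ (succ (succ zero))) (\(v : Nat). \(ψ : Nat). succ ψ) zero))))))) (refl Nat (succ (succ (succ (succ (succ (succ (succ (succ zero)))))))))
  ~> refl (Eq Nat (succ (succ (succ (succ (succ (succ (succ (succ zero)))))))) (succ (succ (succ (succ (succ (elimNat (\(ρ : Nat). Nat) (succ (succ (succ zero))) (\(l : Nat). \(v : Nat). succ v) zero))))))) (refl Nat (succ (succ (succ (succ (succ (succ (succ (succ zero)))))))))
  ~> refl (Eq Nat (succ (succ (succ (succ (succ (succ (succ (succ zero)))))))) (succ (succ (succ (succ (succ (succ (succ (succ zero))))))))) (refl Nat (succ (succ (succ (succ (succ (succ (succ (succ zero)))))))))
the term's type:
  Eq (Eq Nat (succ (succ (succ (succ (succ (succ (succ (succ zero)))))))) (succ (succ (succ (succ (succ (succ (succ (succ zero))))))))) (refl Nat (succ (succ (succ (succ (succ (succ (succ (succ zero))))))))) (refl Nat (succ (succ (succ (succ (succ (succ (succ (succ zero)))))))))


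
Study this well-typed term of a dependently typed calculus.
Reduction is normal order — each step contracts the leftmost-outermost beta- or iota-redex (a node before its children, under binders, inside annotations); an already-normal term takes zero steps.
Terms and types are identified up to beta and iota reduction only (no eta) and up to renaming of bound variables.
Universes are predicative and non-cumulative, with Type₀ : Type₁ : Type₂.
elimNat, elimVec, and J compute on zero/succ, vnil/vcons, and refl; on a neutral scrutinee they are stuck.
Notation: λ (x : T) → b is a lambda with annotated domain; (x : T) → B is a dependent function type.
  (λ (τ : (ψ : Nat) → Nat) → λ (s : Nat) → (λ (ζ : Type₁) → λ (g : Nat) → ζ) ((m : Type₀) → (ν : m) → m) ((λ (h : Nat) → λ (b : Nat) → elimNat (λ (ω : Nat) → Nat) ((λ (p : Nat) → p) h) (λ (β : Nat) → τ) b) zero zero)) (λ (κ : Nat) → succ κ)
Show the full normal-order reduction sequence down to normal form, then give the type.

normal-order reduction:
  (λ (τ : (ψ : Nat) → Nat) → λ (s : Nat) → (λ (ζ : Type₁) → λ (g : Nat) → ζ) ((m : Type₀) → (ν : m) → m) ((λ (h : Nat) → λ (b : Nat) → elimNat (λ (ω : Nat) → Nat) ((λ (p : Nat) → p) h) (λ (β : Nat) → τ) b) zero zero)) (λ (κ : Nat) → succ κ)
  ~> λ (τ : Nat) → (λ (ψ : Type₁) → λ (s : Nat) → ψ) ((ζ : Type₀) → (g : ζ) → ζ) ((λ (m : Nat) → λ (ν : Nat) → elimNat (λ (h : Nat) → Nat) ((λ (b : Nat) → b) m) (λ (ω : Nat) → λ (p : Nat) → succ p) ν) zero zero)
  ~> λ (τ : Nat) → (λ (ψ : Nat) → (s : Type₀) → (ζ : s) → s) ((λ (g : Nat) → λ (m : Nat) → elimNat (λ (ν : Nat) → Nat) ((λ (h : Nat) → h) g) (λ (b : Nat) → λ (ω : Nat) → succ ω) m) zero zero)
  ~> λ (τ : Nat) → (ψ : Type₀) → (s : ψ) → ψ
the term's type:
  (τ : Nat) → Type₁
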